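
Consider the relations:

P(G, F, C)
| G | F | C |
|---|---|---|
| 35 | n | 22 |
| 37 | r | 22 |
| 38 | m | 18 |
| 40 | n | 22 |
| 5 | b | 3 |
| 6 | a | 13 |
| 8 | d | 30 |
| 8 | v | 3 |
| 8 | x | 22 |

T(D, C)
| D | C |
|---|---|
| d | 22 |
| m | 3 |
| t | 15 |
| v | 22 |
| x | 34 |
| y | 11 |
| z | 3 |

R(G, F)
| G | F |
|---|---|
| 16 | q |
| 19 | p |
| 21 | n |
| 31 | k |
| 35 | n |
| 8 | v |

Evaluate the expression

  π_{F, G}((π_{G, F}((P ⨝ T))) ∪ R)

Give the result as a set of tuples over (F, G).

{(b, 5), (k, 31), (n, 21), (n, 35), (n, 40), (p, 19), (q, 16), (r, 37), (v, 8), (x, 8)}

P ⋈ T (natural join on C): {(35, n, 22, d), (35, n, 22, v), (37, r, 22, d), (37, r, 22, v), (40, n, 22, d), (40, n, 22, v), (5, b, 3, m), (5, b, 3, z), (8, v, 3, m), (8, v, 3, z), (8, x, 22, d), (8, x, 22, v)}
π_{G, F} gives {(35, n), (37, r), (40, n), (5, b), (8, v), (8, x)} (6 duplicate(s) eliminated).
Taking the union: {(16, q), (19, p), (21, n), (31, k), (35, n), (37, r), (40, n), (5, b), (8, v), (8, x)}
π_{F, G} gives {(b, 5), (k, 31), (n, 21), (n, 35), (n, 40), (p, 19), (q, 16), (r, 37), (v, 8), (x, 8)}.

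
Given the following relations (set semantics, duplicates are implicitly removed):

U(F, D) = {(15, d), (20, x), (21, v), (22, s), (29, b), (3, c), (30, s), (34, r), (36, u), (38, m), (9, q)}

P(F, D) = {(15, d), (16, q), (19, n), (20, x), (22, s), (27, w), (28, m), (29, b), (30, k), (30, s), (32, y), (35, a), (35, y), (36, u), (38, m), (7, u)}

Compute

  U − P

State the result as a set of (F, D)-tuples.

{(21, v), (3, c), (34, r), (9, q)}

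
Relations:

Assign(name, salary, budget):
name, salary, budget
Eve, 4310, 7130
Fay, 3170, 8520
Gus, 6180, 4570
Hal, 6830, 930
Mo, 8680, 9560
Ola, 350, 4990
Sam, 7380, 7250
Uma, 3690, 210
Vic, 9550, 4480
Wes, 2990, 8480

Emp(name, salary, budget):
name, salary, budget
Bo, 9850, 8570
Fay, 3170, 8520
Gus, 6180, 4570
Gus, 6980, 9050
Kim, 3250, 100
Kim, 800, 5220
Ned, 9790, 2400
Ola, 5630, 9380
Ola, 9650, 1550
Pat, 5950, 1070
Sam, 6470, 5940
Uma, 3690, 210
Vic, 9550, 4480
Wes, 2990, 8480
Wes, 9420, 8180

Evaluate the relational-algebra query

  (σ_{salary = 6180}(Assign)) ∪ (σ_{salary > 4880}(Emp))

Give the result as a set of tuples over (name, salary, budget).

{(Bo, 9850, 8570), (Gus, 6180, 4570), (Gus, 6980, 9050), (Ned, 9790, 2400), (Ola, 5630, 9380), (Ola, 9650, 1550), (Pat, 5950, 1070), (Sam, 6470, 5940), (Vic, 9550, 4480), (Wes, 9420, 8180)}

Filtering on salary = 6180 leaves {(Gus, 6180, 4570)}.
Filtering on salary > 4880 leaves {(Bo, 9850, 8570), (Gus, 6180, 4570), (Gus, 6980, 9050), (Ned, 9790, 2400), (Ola, 5630, 9380), (Ola, 9650, 1550), (Pat, 5950, 1070), (Sam, 6470, 5940), (Vic, 9550, 4480), (Wes, 9420, 8180)}.
Taking the union: {(Bo, 9850, 8570), (Gus, 6180, 4570), (Gus, 6980, 9050), (Ned, 9790, 2400), (Ola, 5630, 9380), (Ola, 9650, 1550), (Pat, 5950, 1070), (Sam, 6470, 5940), (Vic, 9550, 4480), (Wes, 9420, 8180)}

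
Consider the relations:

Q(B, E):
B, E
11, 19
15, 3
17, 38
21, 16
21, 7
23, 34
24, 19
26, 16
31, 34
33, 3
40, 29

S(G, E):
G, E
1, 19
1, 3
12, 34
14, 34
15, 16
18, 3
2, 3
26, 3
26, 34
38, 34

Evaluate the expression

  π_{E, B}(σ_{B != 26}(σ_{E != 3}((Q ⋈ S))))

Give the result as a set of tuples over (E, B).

{(16, 21), (19, 11), (19, 24), (34, 23), (34, 31)}

Natural join on E: {(11, 19, 1), (15, 3, 1), (15, 3, 18), (15, 3, 2), (15, 3, 26), (21, 16, 15), (23, 34, 12), (23, 34, 14), (23, 34, 26), (23, 34, 38), (24, 19, 1), (26, 16, 15), (31, 34, 12), (31, 34, 14), (31, 34, 26), (31, 34, 38), (33, 3, 1), (33, 3, 18), (33, 3, 2), (33, 3, 26)}
σ[E != 3]: keep tuples satisfying E != 3 → {(11, 19, 1), (21, 16, 15), (23, 34, 12), (23, 34, 14), (23, 34, 26), (23, 34, 38), (24, 19, 1), (26, 16, 15), (31, 34, 12), (31, 34, 14), (31, 34, 26), (31, 34, 38)}
σ[B != 26]: keep tuples satisfying B != 26 → {(11, 19, 1), (21, 16, 15), (23, 34, 12), (23, 34, 14), (23, 34, 26), (23, 34, 38), (24, 19, 1), (31, 34, 12), (31, 34, 14), (31, 34, 26), (31, 34, 38)}
π_{E, B} gives {(16, 21), (19, 11), (19, 24), (34, 23), (34, 31)} (6 duplicate(s) eliminated).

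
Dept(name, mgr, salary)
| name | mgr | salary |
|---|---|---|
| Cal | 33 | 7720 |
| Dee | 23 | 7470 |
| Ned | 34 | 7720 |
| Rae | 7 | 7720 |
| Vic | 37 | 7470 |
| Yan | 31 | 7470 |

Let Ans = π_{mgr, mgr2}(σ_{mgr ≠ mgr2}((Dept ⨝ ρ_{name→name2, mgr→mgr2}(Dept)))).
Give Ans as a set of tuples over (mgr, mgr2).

{(23, 31), (23, 37), (31, 23), (31, 37), (33, 34), (33, 7), (34, 33), (34, 7), (37, 23), (37, 31), (7, 33), (7, 34)}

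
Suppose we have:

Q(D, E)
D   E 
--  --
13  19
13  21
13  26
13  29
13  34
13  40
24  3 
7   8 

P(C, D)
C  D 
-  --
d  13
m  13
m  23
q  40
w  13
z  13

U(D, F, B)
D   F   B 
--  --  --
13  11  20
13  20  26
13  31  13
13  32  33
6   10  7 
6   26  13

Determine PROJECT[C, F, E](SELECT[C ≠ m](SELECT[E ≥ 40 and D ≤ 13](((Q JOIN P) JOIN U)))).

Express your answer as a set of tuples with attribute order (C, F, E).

Natural join on D: {(13, 19, d), (13, 19, m), (13, 19, w), (13, 19, z), (13, 21, d), (13, 21, m), (13, 21, w), (13, 21, z), (13, 26, d), (13, 26, m), (13, 26, w), (13, 26, z), (13, 29, d), (13, 29, m), (13, 29, w), (13, 29, z), (13, 34, d), (13, 34, m), (13, 34, w), (13, 34, z), (13, 40, d), (13, 40, m), (13, 40, w), (13, 40, z)}
Natural join on D: {(13, 19, d, 11, 20), (13, 19, d, 20, 26), (13, 19, d, 31, 13), (13, 19, d, 32, 33), (13, 19, m, 11, 20), (13, 19, m, 20, 26), (13, 19, m, 31, 13), (13, 19, m, 32, 33), (13, 19, w, 11, 20), (13, 19, w, 20, 26), (13, 19, w, 31, 13), (13, 19, w, 32, 33), (13, 19, z, 11, 20), (13, 19, z, 20, 26), (13, 19, z, 31, 13), (13, 19, z, 32, 33), (13, 21, d, 11, 20), (13, 21, d, 20, 26), (13, 21, d, 31, 13), (13, 21, d, 32, 33), (13, 21, m, 11, 20), (13, 21, m, 20, 26), (13, 21, m, 31, 13), (13, 21, m, 32, 33), (13, 21, w, 11, 20), (13, 21, w, 20, 26), (13, 21, w, 31, 13), (13, 21, w, 32, 33), (13, 21, z, 11, 20), (13, 21, z, 20, 26), (13, 21, z, 31, 13), (13, 21, z, 32, 33), (13, 26, d, 11, 20), (13, 26, d, 20, 26), (13, 26, d, 31, 13), (13, 26, d, 32, 33), (13, 26, m, 11, 20), (13, 26, m, 20, 26), (13, 26, m, 31, 13), (13, 26, m, 32, 33), (13, 26, w, 11, 20), (13, 26, w, 20, 26), (13, 26, w, 31, 13), (13, 26, w, 32, 33), (13, 26, z, 11, 20), (13, 26, z, 20, 26), (13, 26, z, 31, 13), (13, 26, z, 32, 33), (13, 29, d, 11, 20), (13, 29, d, 20, 26), (13, 29, d, 31, 13), (13, 29, d, 32, 33), (13, 29, m, 11, 20), (13, 29, m, 20, 26), (13, 29, m, 31, 13), (13, 29, m, 32, 33), (13, 29, w, 11, 20), (13, 29, w, 20, 26), (13, 29, w, 31, 13), (13, 29, w, 32, 33), (13, 29, z, 11, 20), (13, 29, z, 20, 26), (13, 29, z, 31, 13), (13, 29, z, 32, 33), (13, 34, d, 11, 20), (13, 34, d, 20, 26), (13, 34, d, 31, 13), (13, 34, d, 32, 33), (13, 34, m, 11, 20), (13, 34, m, 20, 26), (13, 34, m, 31, 13), (13, 34, m, 32, 33), (13, 34, w, 11, 20), (13, 34, w, 20, 26), (13, 34, w, 31, 13), (13, 34, w, 32, 33), (13, 34, z, 11, 20), (13, 34, z, 20, 26), (13, 34, z, 31, 13), (13, 34, z, 32, 33), (13, 40, d, 11, 20), (13, 40, d, 20, 26), (13, 40, d, 31, 13), (13, 40, d, 32, 33), (13, 40, m, 11, 20), (13, 40, m, 20, 26), (13, 40, m, 31, 13), (13, 40, m, 32, 33), (13, 40, w, 11, 20), (13, 40, w, 20, 26), (13, 40, w, 31, 13), (13, 40, w, 32, 33), (13, 40, z, 11, 20), (13, 40, z, 20, 26), (13, 40, z, 31, 13), (13, 40, z, 32, 33)}
Apply σ_{E ≥ 40 and D ≤ 13}; surviving tuples: {(13, 40, d, 11, 20), (13, 40, d, 20, 26), (13, 40, d, 31, 13), (13, 40, d, 32, 33), (13, 40, m, 11, 20), (13, 40, m, 20, 26), (13, 40, m, 31, 13), (13, 40, m, 32, 33), (13, 40, w, 11, 20), (13, 40, w, 20, 26), (13, 40, w, 31, 13), (13, 40, w, 32, 33), (13, 40, z, 11, 20), (13, 40, z, 20, 26), (13, 40, z, 31, 13), (13, 40, z, 32, 33)}
Apply σ_{C ≠ m}; surviving tuples: {(13, 40, d, 11, 20), (13, 40, d, 20, 26), (13, 40, d, 31, 13), (13, 40, d, 32, 33), (13, 40, w, 11, 20), (13, 40, w, 20, 26), (13, 40, w, 31, 13), (13, 40, w, 32, 33), (13, 40, z, 11, 20), (13, 40, z, 20, 26), (13, 40, z, 31, 13), (13, 40, z, 32, 33)}
Keep only column(s) C, F, E: {(d, 11, 40), (d, 20, 40), (d, 31, 40), (d, 32, 40), (w, 11, 40), (w, 20, 40), (w, 31, 40), (w, 32, 40), (z, 11, 40), (z, 20, 40), (z, 31, 40), (z, 32, 40)}

{(d, 11, 40), (d, 20, 40), (d, 31, 40), (d, 32, 40), (w, 11, 40), (w, 20, 40), (w, 31, 40), (w, 32, 40), (z, 11, 40), (z, 20, 40), (z, 31, 40), (z, 32, 40)}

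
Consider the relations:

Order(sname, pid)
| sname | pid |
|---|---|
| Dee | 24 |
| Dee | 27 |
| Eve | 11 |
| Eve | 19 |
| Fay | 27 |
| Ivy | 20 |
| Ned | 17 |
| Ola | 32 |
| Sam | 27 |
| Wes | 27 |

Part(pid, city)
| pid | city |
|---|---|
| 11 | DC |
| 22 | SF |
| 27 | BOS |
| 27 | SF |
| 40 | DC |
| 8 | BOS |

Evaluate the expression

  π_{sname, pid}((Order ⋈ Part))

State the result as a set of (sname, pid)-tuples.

Joining Order and Part on pid yields {(Dee, 27, BOS), (Dee, 27, SF), (Eve, 11, DC), (Fay, 27, BOS), (Fay, 27, SF), (Sam, 27, BOS), (Sam, 27, SF), (Wes, 27, BOS), (Wes, 27, SF)}.
Keep only column(s) sname, pid (4 duplicate(s) eliminated): {(Dee, 27), (Eve, 11), (Fay, 27), (Sam, 27), (Wes, 27)}

{(Dee, 27), (Eve, 11), (Fay, 27), (Sam, 27), (Wes, 27)}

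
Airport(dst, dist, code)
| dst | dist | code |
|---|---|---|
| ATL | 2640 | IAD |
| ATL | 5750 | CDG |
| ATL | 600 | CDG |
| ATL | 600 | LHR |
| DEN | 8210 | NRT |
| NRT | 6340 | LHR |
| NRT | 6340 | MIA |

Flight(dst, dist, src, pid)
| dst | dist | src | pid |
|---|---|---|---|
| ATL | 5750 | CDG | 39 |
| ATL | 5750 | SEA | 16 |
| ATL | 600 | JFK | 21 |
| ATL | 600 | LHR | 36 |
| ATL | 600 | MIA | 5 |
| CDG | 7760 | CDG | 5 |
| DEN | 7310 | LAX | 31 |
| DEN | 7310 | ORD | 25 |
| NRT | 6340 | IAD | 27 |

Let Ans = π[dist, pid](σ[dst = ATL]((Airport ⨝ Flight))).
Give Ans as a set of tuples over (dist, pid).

{(5750, 16), (5750, 39), (600, 21), (600, 36), (600, 5)}

Natural join on dst, dist: {(ATL, 5750, CDG, CDG, 39), (ATL, 5750, CDG, SEA, 16), (ATL, 600, CDG, JFK, 21), (ATL, 600, CDG, LHR, 36), (ATL, 600, CDG, MIA, 5), (ATL, 600, LHR, JFK, 21), (ATL, 600, LHR, LHR, 36), (ATL, 600, LHR, MIA, 5), (NRT, 6340, LHR, IAD, 27), (NRT, 6340, MIA, IAD, 27)}
Selection dst = ATL: {(ATL, 5750, CDG, CDG, 39), (ATL, 5750, CDG, SEA, 16), (ATL, 600, CDG, JFK, 21), (ATL, 600, CDG, LHR, 36), (ATL, 600, CDG, MIA, 5), (ATL, 600, LHR, JFK, 21), (ATL, 600, LHR, LHR, 36), (ATL, 600, LHR, MIA, 5)}
Keep only column(s) dist, pid (3 duplicate(s) eliminated): {(5750, 16), (5750, 39), (600, 21), (600, 36), (600, 5)}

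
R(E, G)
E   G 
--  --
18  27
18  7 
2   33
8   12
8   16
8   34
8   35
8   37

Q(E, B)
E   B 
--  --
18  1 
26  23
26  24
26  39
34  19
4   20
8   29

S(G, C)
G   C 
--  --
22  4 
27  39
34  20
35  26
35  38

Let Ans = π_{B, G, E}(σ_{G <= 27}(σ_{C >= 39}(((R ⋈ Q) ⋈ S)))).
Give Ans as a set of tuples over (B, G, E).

{(1, 27, 18)}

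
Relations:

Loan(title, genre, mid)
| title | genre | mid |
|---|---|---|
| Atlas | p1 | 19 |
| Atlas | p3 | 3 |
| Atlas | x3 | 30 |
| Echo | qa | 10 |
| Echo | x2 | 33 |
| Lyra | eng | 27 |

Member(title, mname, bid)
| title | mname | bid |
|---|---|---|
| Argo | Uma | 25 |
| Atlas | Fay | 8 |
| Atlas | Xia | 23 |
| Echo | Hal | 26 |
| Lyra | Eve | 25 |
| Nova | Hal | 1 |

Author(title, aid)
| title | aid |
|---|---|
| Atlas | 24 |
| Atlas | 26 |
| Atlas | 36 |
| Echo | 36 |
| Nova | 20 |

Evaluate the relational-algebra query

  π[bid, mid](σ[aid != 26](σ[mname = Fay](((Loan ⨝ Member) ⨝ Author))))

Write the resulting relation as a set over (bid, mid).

Loan ⋈ Member (natural join on title): {(Atlas, p1, 19, Fay, 8), (Atlas, p1, 19, Xia, 23), (Atlas, p3, 3, Fay, 8), (Atlas, p3, 3, Xia, 23), (Atlas, x3, 30, Fay, 8), (Atlas, x3, 30, Xia, 23), (Echo, qa, 10, Hal, 26), (Echo, x2, 33, Hal, 26), (Lyra, eng, 27, Eve, 25)}
(Loan ⨝ Member) ⋈ Author (natural join on title): {(Atlas, p1, 19, Fay, 8, 24), (Atlas, p1, 19, Fay, 8, 26), (Atlas, p1, 19, Fay, 8, 36), (Atlas, p1, 19, Xia, 23, 24), (Atlas, p1, 19, Xia, 23, 26), (Atlas, p1, 19, Xia, 23, 36), (Atlas, p3, 3, Fay, 8, 24), (Atlas, p3, 3, Fay, 8, 26), (Atlas, p3, 3, Fay, 8, 36), (Atlas, p3, 3, Xia, 23, 24), (Atlas, p3, 3, Xia, 23, 26), (Atlas, p3, 3, Xia, 23, 36), (Atlas, x3, 30, Fay, 8, 24), (Atlas, x3, 30, Fay, 8, 26), (Atlas, x3, 30, Fay, 8, 36), (Atlas, x3, 30, Xia, 23, 24), (Atlas, x3, 30, Xia, 23, 26), (Atlas, x3, 30, Xia, 23, 36), (Echo, qa, 10, Hal, 26, 36), (Echo, x2, 33, Hal, 26, 36)}
Apply σ_{mname = Fay}; surviving tuples: {(Atlas, p1, 19, Fay, 8, 24), (Atlas, p1, 19, Fay, 8, 26), (Atlas, p1, 19, Fay, 8, 36), (Atlas, p3, 3, Fay, 8, 24), (Atlas, p3, 3, Fay, 8, 26), (Atlas, p3, 3, Fay, 8, 36), (Atlas, x3, 30, Fay, 8, 24), (Atlas, x3, 30, Fay, 8, 26), (Atlas, x3, 30, Fay, 8, 36)}
Apply σ_{aid != 26}; surviving tuples: {(Atlas, p1, 19, Fay, 8, 24), (Atlas, p1, 19, Fay, 8, 36), (Atlas, p3, 3, Fay, 8, 24), (Atlas, p3, 3, Fay, 8, 36), (Atlas, x3, 30, Fay, 8, 24), (Atlas, x3, 30, Fay, 8, 36)}
π_{bid, mid} gives {(8, 19), (8, 3), (8, 30)} (3 duplicate(s) eliminated).

{(8, 19), (8, 3), (8, 30)}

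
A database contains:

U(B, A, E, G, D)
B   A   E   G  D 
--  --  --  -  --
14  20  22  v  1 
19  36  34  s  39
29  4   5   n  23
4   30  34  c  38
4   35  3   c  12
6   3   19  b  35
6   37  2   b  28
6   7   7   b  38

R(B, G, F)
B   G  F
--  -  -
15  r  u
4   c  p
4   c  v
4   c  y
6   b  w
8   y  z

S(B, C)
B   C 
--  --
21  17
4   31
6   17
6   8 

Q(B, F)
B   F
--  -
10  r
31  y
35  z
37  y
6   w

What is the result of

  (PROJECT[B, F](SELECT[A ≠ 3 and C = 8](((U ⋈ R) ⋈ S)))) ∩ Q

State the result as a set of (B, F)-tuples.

U ⋈ R (natural join on B, G): {(4, 30, 34, c, 38, p), (4, 30, 34, c, 38, v), (4, 30, 34, c, 38, y), (4, 35, 3, c, 12, p), (4, 35, 3, c, 12, v), (4, 35, 3, c, 12, y), (6, 3, 19, b, 35, w), (6, 37, 2, b, 28, w), (6, 7, 7, b, 38, w)}
(U ⋈ R) ⋈ S (natural join on B): {(4, 30, 34, c, 38, p, 31), (4, 30, 34, c, 38, v, 31), (4, 30, 34, c, 38, y, 31), (4, 35, 3, c, 12, p, 31), (4, 35, 3, c, 12, v, 31), (4, 35, 3, c, 12, y, 31), (6, 3, 19, b, 35, w, 17), (6, 3, 19, b, 35, w, 8), (6, 37, 2, b, 28, w, 17), (6, 37, 2, b, 28, w, 8), (6, 7, 7, b, 38, w, 17), (6, 7, 7, b, 38, w, 8)}
Selection A ≠ 3 and C = 8: {(6, 37, 2, b, 28, w, 8), (6, 7, 7, b, 38, w, 8)}
π[B, F]: project onto (B, F) (1 duplicate(s) eliminated) → {(6, w)}
Set intersection of the two operands is {(6, w)}.

{(6, w)}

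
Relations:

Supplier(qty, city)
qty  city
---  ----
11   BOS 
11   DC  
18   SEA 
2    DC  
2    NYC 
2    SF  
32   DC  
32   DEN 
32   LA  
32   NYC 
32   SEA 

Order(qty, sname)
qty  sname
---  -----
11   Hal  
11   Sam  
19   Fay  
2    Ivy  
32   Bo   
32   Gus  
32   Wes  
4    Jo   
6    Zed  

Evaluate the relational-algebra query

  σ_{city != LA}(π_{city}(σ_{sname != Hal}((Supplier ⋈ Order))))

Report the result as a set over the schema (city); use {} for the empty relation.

{BOS, DC, DEN, NYC, SEA, SF}

Natural join on qty: {(11, BOS, Hal), (11, BOS, Sam), (11, DC, Hal), (11, DC, Sam), (2, DC, Ivy), (2, NYC, Ivy), (2, SF, Ivy), (32, DC, Bo), (32, DC, Gus), (32, DC, Wes), (32, DEN, Bo), (32, DEN, Gus), (32, DEN, Wes), (32, LA, Bo), (32, LA, Gus), (32, LA, Wes), (32, NYC, Bo), (32, NYC, Gus), (32, NYC, Wes), (32, SEA, Bo), (32, SEA, Gus), (32, SEA, Wes)}
Selection sname != Hal: {(11, BOS, Sam), (11, DC, Sam), (2, DC, Ivy), (2, NYC, Ivy), (2, SF, Ivy), (32, DC, Bo), (32, DC, Gus), (32, DC, Wes), (32, DEN, Bo), (32, DEN, Gus), (32, DEN, Wes), (32, LA, Bo), (32, LA, Gus), (32, LA, Wes), (32, NYC, Bo), (32, NYC, Gus), (32, NYC, Wes), (32, SEA, Bo), (32, SEA, Gus), (32, SEA, Wes)}
Projecting to city (13 duplicate(s) eliminated): {BOS, DC, DEN, LA, NYC, SEA, SF}
Selection city != LA: {BOS, DC, DEN, NYC, SEA, SF}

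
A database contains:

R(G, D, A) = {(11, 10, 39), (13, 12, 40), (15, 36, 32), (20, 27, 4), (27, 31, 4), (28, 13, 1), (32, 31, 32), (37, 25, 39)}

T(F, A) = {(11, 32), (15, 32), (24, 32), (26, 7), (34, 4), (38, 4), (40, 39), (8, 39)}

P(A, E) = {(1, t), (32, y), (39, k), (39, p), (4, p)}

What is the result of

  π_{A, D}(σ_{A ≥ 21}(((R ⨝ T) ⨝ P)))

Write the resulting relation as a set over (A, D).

{(32, 31), (32, 36), (39, 10), (39, 25)}

Joining R and T on A yields {(11, 10, 39, 40), (11, 10, 39, 8), (15, 36, 32, 11), (15, 36, 32, 15), (15, 36, 32, 24), (20, 27, 4, 34), (20, 27, 4, 38), (27, 31, 4, 34), (27, 31, 4, 38), (32, 31, 32, 11), (32, 31, 32, 15), (32, 31, 32, 24), (37, 25, 39, 40), (37, 25, 39, 8)}.
Joining (R ⨝ T) and P on A yields {(11, 10, 39, 40, k), (11, 10, 39, 40, p), (11, 10, 39, 8, k), (11, 10, 39, 8, p), (15, 36, 32, 11, y), (15, 36, 32, 15, y), (15, 36, 32, 24, y), (20, 27, 4, 34, p), (20, 27, 4, 38, p), (27, 31, 4, 34, p), (27, 31, 4, 38, p), (32, 31, 32, 11, y), (32, 31, 32, 15, y), (32, 31, 32, 24, y), (37, 25, 39, 40, k), (37, 25, 39, 40, p), (37, 25, 39, 8, k), (37, 25, 39, 8, p)}.
Filtering on A ≥ 21 leaves {(11, 10, 39, 40, k), (11, 10, 39, 40, p), (11, 10, 39, 8, k), (11, 10, 39, 8, p), (15, 36, 32, 11, y), (15, 36, 32, 15, y), (15, 36, 32, 24, y), (32, 31, 32, 11, y), (32, 31, 32, 15, y), (32, 31, 32, 24, y), (37, 25, 39, 40, k), (37, 25, 39, 40, p), (37, 25, 39, 8, k), (37, 25, 39, 8, p)}.
π_{A, D} gives {(32, 31), (32, 36), (39, 10), (39, 25)} (10 duplicate(s) eliminated).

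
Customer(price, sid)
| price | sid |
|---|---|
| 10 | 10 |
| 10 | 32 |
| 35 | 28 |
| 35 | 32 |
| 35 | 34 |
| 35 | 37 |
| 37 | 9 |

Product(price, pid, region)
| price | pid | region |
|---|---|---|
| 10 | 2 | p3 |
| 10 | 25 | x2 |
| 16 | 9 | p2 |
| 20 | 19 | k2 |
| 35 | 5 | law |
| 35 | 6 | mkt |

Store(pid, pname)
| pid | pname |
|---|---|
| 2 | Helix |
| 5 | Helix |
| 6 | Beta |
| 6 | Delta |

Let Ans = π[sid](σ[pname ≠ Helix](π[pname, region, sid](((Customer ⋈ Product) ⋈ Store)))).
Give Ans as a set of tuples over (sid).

{28, 32, 34, 37}

Natural join on price: {(10, 10, 2, p3), (10, 10, 25, x2), (10, 32, 2, p3), (10, 32, 25, x2), (35, 28, 5, law), (35, 28, 6, mkt), (35, 32, 5, law), (35, 32, 6, mkt), (35, 34, 5, law), (35, 34, 6, mkt), (35, 37, 5, law), (35, 37, 6, mkt)}
Natural join on pid: {(10, 10, 2, p3, Helix), (10, 32, 2, p3, Helix), (35, 28, 5, law, Helix), (35, 28, 6, mkt, Beta), (35, 28, 6, mkt, Delta), (35, 32, 5, law, Helix), (35, 32, 6, mkt, Beta), (35, 32, 6, mkt, Delta), (35, 34, 5, law, Helix), (35, 34, 6, mkt, Beta), (35, 34, 6, mkt, Delta), (35, 37, 5, law, Helix), (35, 37, 6, mkt, Beta), (35, 37, 6, mkt, Delta)}
Keep only column(s) pname, region, sid: {(Beta, mkt, 28), (Beta, mkt, 32), (Beta, mkt, 34), (Beta, mkt, 37), (Delta, mkt, 28), (Delta, mkt, 32), (Delta, mkt, 34), (Delta, mkt, 37), (Helix, law, 28), (Helix, law, 32), (Helix, law, 34), (Helix, law, 37), (Helix, p3, 10), (Helix, p3, 32)}
σ[pname ≠ Helix]: keep tuples satisfying pname ≠ Helix → {(Beta, mkt, 28), (Beta, mkt, 32), (Beta, mkt, 34), (Beta, mkt, 37), (Delta, mkt, 28), (Delta, mkt, 32), (Delta, mkt, 34), (Delta, mkt, 37)}
Keep only column(s) sid (4 duplicate(s) eliminated): {28, 32, 34, 37}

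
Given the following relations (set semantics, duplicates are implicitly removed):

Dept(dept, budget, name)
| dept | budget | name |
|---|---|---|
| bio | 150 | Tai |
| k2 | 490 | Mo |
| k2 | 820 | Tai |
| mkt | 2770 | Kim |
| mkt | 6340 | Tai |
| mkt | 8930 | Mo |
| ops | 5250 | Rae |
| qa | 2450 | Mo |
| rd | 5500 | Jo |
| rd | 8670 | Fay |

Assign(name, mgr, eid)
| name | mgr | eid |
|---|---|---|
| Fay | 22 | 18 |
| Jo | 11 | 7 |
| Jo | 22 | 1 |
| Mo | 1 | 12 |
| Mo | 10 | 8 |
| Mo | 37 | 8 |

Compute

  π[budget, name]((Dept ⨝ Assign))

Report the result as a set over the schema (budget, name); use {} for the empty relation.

{(2450, Mo), (490, Mo), (5500, Jo), (8670, Fay), (8930, Mo)}

Dept ⋈ Assign (natural join on name): {(k2, 490, Mo, 1, 12), (k2, 490, Mo, 10, 8), (k2, 490, Mo, 37, 8), (mkt, 8930, Mo, 1, 12), (mkt, 8930, Mo, 10, 8), (mkt, 8930, Mo, 37, 8), (qa, 2450, Mo, 1, 12), (qa, 2450, Mo, 10, 8), (qa, 2450, Mo, 37, 8), (rd, 5500, Jo, 11, 7), (rd, 5500, Jo, 22, 1), (rd, 8670, Fay, 22, 18)}
π_{budget, name} gives {(2450, Mo), (490, Mo), (5500, Jo), (8670, Fay), (8930, Mo)} (7 duplicate(s) eliminated).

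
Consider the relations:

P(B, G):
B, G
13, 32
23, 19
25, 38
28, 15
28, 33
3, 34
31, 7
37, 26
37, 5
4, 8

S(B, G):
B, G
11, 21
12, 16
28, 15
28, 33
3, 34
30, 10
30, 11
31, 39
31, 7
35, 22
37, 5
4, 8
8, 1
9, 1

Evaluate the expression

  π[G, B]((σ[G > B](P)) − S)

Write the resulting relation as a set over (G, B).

{(32, 13), (38, 25)}

Selection G > B: {(13, 32), (25, 38), (28, 33), (3, 34), (4, 8)}
Difference: {(13, 32), (25, 38), (28, 33), (3, 34), (4, 8)} with {(11, 21), (12, 16), (28, 15), (28, 33), (3, 34), (30, 10), (30, 11), (31, 39), (31, 7), (35, 22), (37, 5), (4, 8), (8, 1), (9, 1)} → {(13, 32), (25, 38)}
π_{G, B} gives {(32, 13), (38, 25)}.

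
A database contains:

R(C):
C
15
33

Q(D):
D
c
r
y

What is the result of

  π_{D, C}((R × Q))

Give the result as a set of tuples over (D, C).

R × Q: Cartesian product, 2·3 = 6 tuples over (C, D).
Projecting to D, C: {(c, 15), (c, 33), (r, 15), (r, 33), (y, 15), (y, 33)}

{(c, 15), (c, 33), (r, 15), (r, 33), (y, 15), (y, 33)}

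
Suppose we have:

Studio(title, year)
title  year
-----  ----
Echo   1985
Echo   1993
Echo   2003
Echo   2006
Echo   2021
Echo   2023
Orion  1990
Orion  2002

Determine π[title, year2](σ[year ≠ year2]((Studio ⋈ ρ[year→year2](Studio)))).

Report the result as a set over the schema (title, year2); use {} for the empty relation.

ρ[year→year2]: schema becomes (title, year2); tuples unchanged.
Studio ⋈ ρ[year→year2](Studio) (natural join on title): {(Echo, 1985, 1985), (Echo, 1985, 1993), (Echo, 1985, 2003), (Echo, 1985, 2006), (Echo, 1985, 2021), (Echo, 1985, 2023), (Echo, 1993, 1985), (Echo, 1993, 1993), (Echo, 1993, 2003), (Echo, 1993, 2006), (Echo, 1993, 2021), (Echo, 1993, 2023), (Echo, 2003, 1985), (Echo, 2003, 1993), (Echo, 2003, 2003), (Echo, 2003, 2006), (Echo, 2003, 2021), (Echo, 2003, 2023), (Echo, 2006, 1985), (Echo, 2006, 1993), (Echo, 2006, 2003), (Echo, 2006, 2006), (Echo, 2006, 2021), (Echo, 2006, 2023), (Echo, 2021, 1985), (Echo, 2021, 1993), (Echo, 2021, 2003), (Echo, 2021, 2006), (Echo, 2021, 2021), (Echo, 2021, 2023), (Echo, 2023, 1985), (Echo, 2023, 1993), (Echo, 2023, 2003), (Echo, 2023, 2006), (Echo, 2023, 2021), (Echo, 2023, 2023), (Orion, 1990, 1990), (Orion, 1990, 2002), (Orion, 2002, 1990), (Orion, 2002, 2002)}
Filtering on year ≠ year2 leaves {(Echo, 1985, 1993), (Echo, 1985, 2003), (Echo, 1985, 2006), (Echo, 1985, 2021), (Echo, 1985, 2023), (Echo, 1993, 1985), (Echo, 1993, 2003), (Echo, 1993, 2006), (Echo, 1993, 2021), (Echo, 1993, 2023), (Echo, 2003, 1985), (Echo, 2003, 1993), (Echo, 2003, 2006), (Echo, 2003, 2021), (Echo, 2003, 2023), (Echo, 2006, 1985), (Echo, 2006, 1993), (Echo, 2006, 2003), (Echo, 2006, 2021), (Echo, 2006, 2023), (Echo, 2021, 1985), (Echo, 2021, 1993), (Echo, 2021, 2003), (Echo, 2021, 2006), (Echo, 2021, 2023), (Echo, 2023, 1985), (Echo, 2023, 1993), (Echo, 2023, 2003), (Echo, 2023, 2006), (Echo, 2023, 2021), (Orion, 1990, 2002), (Orion, 2002, 1990)}.
π_{title, year2} gives {(Echo, 1985), (Echo, 1993), (Echo, 2003), (Echo, 2006), (Echo, 2021), (Echo, 2023), (Orion, 1990), (Orion, 2002)} (24 duplicate(s) eliminated).

{(Echo, 1985), (Echo, 1993), (Echo, 2003), (Echo, 2006), (Echo, 2021), (Echo, 2023), (Orion, 1990), (Orion, 2002)}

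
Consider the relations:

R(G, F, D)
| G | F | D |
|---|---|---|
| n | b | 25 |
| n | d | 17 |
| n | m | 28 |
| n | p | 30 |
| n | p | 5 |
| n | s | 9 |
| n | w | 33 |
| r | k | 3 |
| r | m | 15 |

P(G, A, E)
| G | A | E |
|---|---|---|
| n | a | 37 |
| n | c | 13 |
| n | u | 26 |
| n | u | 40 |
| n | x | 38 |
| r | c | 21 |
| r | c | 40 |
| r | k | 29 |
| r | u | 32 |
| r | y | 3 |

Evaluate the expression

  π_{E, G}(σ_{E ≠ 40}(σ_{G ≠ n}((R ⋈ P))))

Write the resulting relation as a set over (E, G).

R ⋈ P (natural join on G): {(n, b, 25, a, 37), (n, b, 25, c, 13), (n, b, 25, u, 26), (n, b, 25, u, 40), (n, b, 25, x, 38), (n, d, 17, a, 37), (n, d, 17, c, 13), (n, d, 17, u, 26), (n, d, 17, u, 40), (n, d, 17, x, 38), (n, m, 28, a, 37), (n, m, 28, c, 13), (n, m, 28, u, 26), (n, m, 28, u, 40), (n, m, 28, x, 38), (n, p, 30, a, 37), (n, p, 30, c, 13), (n, p, 30, u, 26), (n, p, 30, u, 40), (n, p, 30, x, 38), (n, p, 5, a, 37), (n, p, 5, c, 13), (n, p, 5, u, 26), (n, p, 5, u, 40), (n, p, 5, x, 38), (n, s, 9, a, 37), (n, s, 9, c, 13), (n, s, 9, u, 26), (n, s, 9, u, 40), (n, s, 9, x, 38), (n, w, 33, a, 37), (n, w, 33, c, 13), (n, w, 33, u, 26), (n, w, 33, u, 40), (n, w, 33, x, 38), (r, k, 3, c, 21), (r, k, 3, c, 40), (r, k, 3, k, 29), (r, k, 3, u, 32), (r, k, 3, y, 3), (r, m, 15, c, 21), (r, m, 15, c, 40), (r, m, 15, k, 29), (r, m, 15, u, 32), (r, m, 15, y, 3)}
Filtering on G ≠ n leaves {(r, k, 3, c, 21), (r, k, 3, c, 40), (r, k, 3, k, 29), (r, k, 3, u, 32), (r, k, 3, y, 3), (r, m, 15, c, 21), (r, m, 15, c, 40), (r, m, 15, k, 29), (r, m, 15, u, 32), (r, m, 15, y, 3)}.
Filtering on E ≠ 40 leaves {(r, k, 3, c, 21), (r, k, 3, k, 29), (r, k, 3, u, 32), (r, k, 3, y, 3), (r, m, 15, c, 21), (r, m, 15, k, 29), (r, m, 15, u, 32), (r, m, 15, y, 3)}.
π[E, G]: project onto (E, G) (4 duplicate(s) eliminated) → {(21, r), (29, r), (3, r), (32, r)}

{(21, r), (29, r), (3, r), (32, r)}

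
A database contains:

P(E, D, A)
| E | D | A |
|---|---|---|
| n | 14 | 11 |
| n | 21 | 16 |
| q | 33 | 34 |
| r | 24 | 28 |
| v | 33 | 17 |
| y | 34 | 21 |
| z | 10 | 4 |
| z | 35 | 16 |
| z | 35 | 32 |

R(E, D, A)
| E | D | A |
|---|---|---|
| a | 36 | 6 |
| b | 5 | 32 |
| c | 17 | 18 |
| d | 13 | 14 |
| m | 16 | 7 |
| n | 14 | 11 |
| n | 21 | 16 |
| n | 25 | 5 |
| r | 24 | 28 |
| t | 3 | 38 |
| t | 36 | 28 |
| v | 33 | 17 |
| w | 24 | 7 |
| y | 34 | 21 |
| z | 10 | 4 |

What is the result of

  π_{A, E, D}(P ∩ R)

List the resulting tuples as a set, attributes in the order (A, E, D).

{(11, n, 14), (16, n, 21), (17, v, 33), (21, y, 34), (28, r, 24), (4, z, 10)}

Set intersection of the two operands is {(n, 14, 11), (n, 21, 16), (r, 24, 28), (v, 33, 17), (y, 34, 21), (z, 10, 4)}.
π[A, E, D]: project onto (A, E, D) → {(11, n, 14), (16, n, 21), (17, v, 33), (21, y, 34), (28, r, 24), (4, z, 10)}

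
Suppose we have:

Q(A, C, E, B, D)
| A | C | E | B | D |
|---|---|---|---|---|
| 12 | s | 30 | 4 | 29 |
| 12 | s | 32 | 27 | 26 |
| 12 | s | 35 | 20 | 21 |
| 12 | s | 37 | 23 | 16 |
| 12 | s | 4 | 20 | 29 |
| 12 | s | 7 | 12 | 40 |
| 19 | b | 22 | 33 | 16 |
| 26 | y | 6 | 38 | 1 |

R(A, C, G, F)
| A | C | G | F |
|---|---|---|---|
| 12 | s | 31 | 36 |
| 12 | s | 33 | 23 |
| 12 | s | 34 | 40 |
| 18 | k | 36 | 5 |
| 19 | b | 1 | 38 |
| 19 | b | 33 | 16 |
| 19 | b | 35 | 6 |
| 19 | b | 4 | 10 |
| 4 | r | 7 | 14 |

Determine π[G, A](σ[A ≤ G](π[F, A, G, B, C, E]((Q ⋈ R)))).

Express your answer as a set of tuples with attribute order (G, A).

Natural join on A, C: {(12, s, 30, 4, 29, 31, 36), (12, s, 30, 4, 29, 33, 23), (12, s, 30, 4, 29, 34, 40), (12, s, 32, 27, 26, 31, 36), (12, s, 32, 27, 26, 33, 23), (12, s, 32, 27, 26, 34, 40), (12, s, 35, 20, 21, 31, 36), (12, s, 35, 20, 21, 33, 23), (12, s, 35, 20, 21, 34, 40), (12, s, 37, 23, 16, 31, 36), (12, s, 37, 23, 16, 33, 23), (12, s, 37, 23, 16, 34, 40), (12, s, 4, 20, 29, 31, 36), (12, s, 4, 20, 29, 33, 23), (12, s, 4, 20, 29, 34, 40), (12, s, 7, 12, 40, 31, 36), (12, s, 7, 12, 40, 33, 23), (12, s, 7, 12, 40, 34, 40), (19, b, 22, 33, 16, 1, 38), (19, b, 22, 33, 16, 33, 16), (19, b, 22, 33, 16, 35, 6), (19, b, 22, 33, 16, 4, 10)}
Projecting to F, A, G, B, C, E: {(10, 19, 4, 33, b, 22), (16, 19, 33, 33, b, 22), (23, 12, 33, 12, s, 7), (23, 12, 33, 20, s, 35), (23, 12, 33, 20, s, 4), (23, 12, 33, 23, s, 37), (23, 12, 33, 27, s, 32), (23, 12, 33, 4, s, 30), (36, 12, 31, 12, s, 7), (36, 12, 31, 20, s, 35), (36, 12, 31, 20, s, 4), (36, 12, 31, 23, s, 37), (36, 12, 31, 27, s, 32), (36, 12, 31, 4, s, 30), (38, 19, 1, 33, b, 22), (40, 12, 34, 12, s, 7), (40, 12, 34, 20, s, 35), (40, 12, 34, 20, s, 4), (40, 12, 34, 23, s, 37), (40, 12, 34, 27, s, 32), (40, 12, 34, 4, s, 30), (6, 19, 35, 33, b, 22)}
σ[A ≤ G]: keep tuples satisfying A ≤ G → {(16, 19, 33, 33, b, 22), (23, 12, 33, 12, s, 7), (23, 12, 33, 20, s, 35), (23, 12, 33, 20, s, 4), (23, 12, 33, 23, s, 37), (23, 12, 33, 27, s, 32), (23, 12, 33, 4, s, 30), (36, 12, 31, 12, s, 7), (36, 12, 31, 20, s, 35), (36, 12, 31, 20, s, 4), (36, 12, 31, 23, s, 37), (36, 12, 31, 27, s, 32), (36, 12, 31, 4, s, 30), (40, 12, 34, 12, s, 7), (40, 12, 34, 20, s, 35), (40, 12, 34, 20, s, 4), (40, 12, 34, 23, s, 37), (40, 12, 34, 27, s, 32), (40, 12, 34, 4, s, 30), (6, 19, 35, 33, b, 22)}
Projecting to G, A (15 duplicate(s) eliminated): {(31, 12), (33, 12), (33, 19), (34, 12), (35, 19)}

{(31, 12), (33, 12), (33, 19), (34, 12), (35, 19)}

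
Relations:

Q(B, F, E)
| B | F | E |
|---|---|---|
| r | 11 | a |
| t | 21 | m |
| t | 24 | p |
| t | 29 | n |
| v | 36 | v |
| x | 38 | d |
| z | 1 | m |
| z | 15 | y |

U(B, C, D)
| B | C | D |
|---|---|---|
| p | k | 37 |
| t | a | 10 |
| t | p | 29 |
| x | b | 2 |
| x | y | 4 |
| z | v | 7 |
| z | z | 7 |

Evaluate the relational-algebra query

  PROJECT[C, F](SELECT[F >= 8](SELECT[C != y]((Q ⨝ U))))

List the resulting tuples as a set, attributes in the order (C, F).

Q ⋈ U (natural join on B): {(t, 21, m, a, 10), (t, 21, m, p, 29), (t, 24, p, a, 10), (t, 24, p, p, 29), (t, 29, n, a, 10), (t, 29, n, p, 29), (x, 38, d, b, 2), (x, 38, d, y, 4), (z, 1, m, v, 7), (z, 1, m, z, 7), (z, 15, y, v, 7), (z, 15, y, z, 7)}
σ[C != y]: keep tuples satisfying C != y → {(t, 21, m, a, 10), (t, 21, m, p, 29), (t, 24, p, a, 10), (t, 24, p, p, 29), (t, 29, n, a, 10), (t, 29, n, p, 29), (x, 38, d, b, 2), (z, 1, m, v, 7), (z, 1, m, z, 7), (z, 15, y, v, 7), (z, 15, y, z, 7)}
σ[F >= 8]: keep tuples satisfying F >= 8 → {(t, 21, m, a, 10), (t, 21, m, p, 29), (t, 24, p, a, 10), (t, 24, p, p, 29), (t, 29, n, a, 10), (t, 29, n, p, 29), (x, 38, d, b, 2), (z, 15, y, v, 7), (z, 15, y, z, 7)}
Keep only column(s) C, F: {(a, 21), (a, 24), (a, 29), (b, 38), (p, 21), (p, 24), (p, 29), (v, 15), (z, 15)}

{(a, 21), (a, 24), (a, 29), (b, 38), (p, 21), (p, 24), (p, 29), (v, 15), (z, 15)}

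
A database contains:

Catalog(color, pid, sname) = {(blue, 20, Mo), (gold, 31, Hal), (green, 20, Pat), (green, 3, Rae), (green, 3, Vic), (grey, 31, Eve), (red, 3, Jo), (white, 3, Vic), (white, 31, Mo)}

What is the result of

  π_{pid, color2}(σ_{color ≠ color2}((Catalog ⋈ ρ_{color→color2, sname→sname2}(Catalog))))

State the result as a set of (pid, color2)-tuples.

{(20, blue), (20, green), (3, green), (3, red), (3, white), (31, gold), (31, grey), (31, white)}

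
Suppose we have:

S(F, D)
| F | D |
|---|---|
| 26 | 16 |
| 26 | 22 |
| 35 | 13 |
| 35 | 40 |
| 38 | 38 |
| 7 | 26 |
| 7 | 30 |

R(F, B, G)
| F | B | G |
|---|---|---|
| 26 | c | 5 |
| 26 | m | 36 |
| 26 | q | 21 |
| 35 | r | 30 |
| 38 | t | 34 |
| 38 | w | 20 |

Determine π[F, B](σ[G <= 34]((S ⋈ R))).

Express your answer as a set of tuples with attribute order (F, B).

{(26, c), (26, q), (35, r), (38, t), (38, w)}

Joining S and R on F yields {(26, 16, c, 5), (26, 16, m, 36), (26, 16, q, 21), (26, 22, c, 5), (26, 22, m, 36), (26, 22, q, 21), (35, 13, r, 30), (35, 40, r, 30), (38, 38, t, 34), (38, 38, w, 20)}.
Selection G <= 34: {(26, 16, c, 5), (26, 16, q, 21), (26, 22, c, 5), (26, 22, q, 21), (35, 13, r, 30), (35, 40, r, 30), (38, 38, t, 34), (38, 38, w, 20)}
Projecting to F, B (3 duplicate(s) eliminated): {(26, c), (26, q), (35, r), (38, t), (38, w)}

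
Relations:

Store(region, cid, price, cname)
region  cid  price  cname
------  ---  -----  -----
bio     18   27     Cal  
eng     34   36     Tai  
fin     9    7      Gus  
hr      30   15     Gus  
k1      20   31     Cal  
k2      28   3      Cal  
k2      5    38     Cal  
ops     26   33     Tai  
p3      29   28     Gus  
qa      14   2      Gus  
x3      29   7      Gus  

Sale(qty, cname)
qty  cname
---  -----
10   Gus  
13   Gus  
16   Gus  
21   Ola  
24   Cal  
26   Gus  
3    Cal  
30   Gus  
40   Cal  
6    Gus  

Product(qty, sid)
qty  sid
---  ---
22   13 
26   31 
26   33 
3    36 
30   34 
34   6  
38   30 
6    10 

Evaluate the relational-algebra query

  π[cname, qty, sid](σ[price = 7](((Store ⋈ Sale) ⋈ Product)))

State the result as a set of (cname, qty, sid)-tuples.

Joining Store and Sale on cname yields {(bio, 18, 27, Cal, 24), (bio, 18, 27, Cal, 3), (bio, 18, 27, Cal, 40), (fin, 9, 7, Gus, 10), (fin, 9, 7, Gus, 13), (fin, 9, 7, Gus, 16), (fin, 9, 7, Gus, 26), (fin, 9, 7, Gus, 30), (fin, 9, 7, Gus, 6), (hr, 30, 15, Gus, 10), (hr, 30, 15, Gus, 13), (hr, 30, 15, Gus, 16), (hr, 30, 15, Gus, 26), (hr, 30, 15, Gus, 30), (hr, 30, 15, Gus, 6), (k1, 20, 31, Cal, 24), (k1, 20, 31, Cal, 3), (k1, 20, 31, Cal, 40), (k2, 28, 3, Cal, 24), (k2, 28, 3, Cal, 3), (k2, 28, 3, Cal, 40), (k2, 5, 38, Cal, 24), (k2, 5, 38, Cal, 3), (k2, 5, 38, Cal, 40), (p3, 29, 28, Gus, 10), (p3, 29, 28, Gus, 13), (p3, 29, 28, Gus, 16), (p3, 29, 28, Gus, 26), (p3, 29, 28, Gus, 30), (p3, 29, 28, Gus, 6), (qa, 14, 2, Gus, 10), (qa, 14, 2, Gus, 13), (qa, 14, 2, Gus, 16), (qa, 14, 2, Gus, 26), (qa, 14, 2, Gus, 30), (qa, 14, 2, Gus, 6), (x3, 29, 7, Gus, 10), (x3, 29, 7, Gus, 13), (x3, 29, 7, Gus, 16), (x3, 29, 7, Gus, 26), (x3, 29, 7, Gus, 30), (x3, 29, 7, Gus, 6)}.
Joining (Store ⋈ Sale) and Product on qty yields {(bio, 18, 27, Cal, 3, 36), (fin, 9, 7, Gus, 26, 31), (fin, 9, 7, Gus, 26, 33), (fin, 9, 7, Gus, 30, 34), (fin, 9, 7, Gus, 6, 10), (hr, 30, 15, Gus, 26, 31), (hr, 30, 15, Gus, 26, 33), (hr, 30, 15, Gus, 30, 34), (hr, 30, 15, Gus, 6, 10), (k1, 20, 31, Cal, 3, 36), (k2, 28, 3, Cal, 3, 36), (k2, 5, 38, Cal, 3, 36), (p3, 29, 28, Gus, 26, 31), (p3, 29, 28, Gus, 26, 33), (p3, 29, 28, Gus, 30, 34), (p3, 29, 28, Gus, 6, 10), (qa, 14, 2, Gus, 26, 31), (qa, 14, 2, Gus, 26, 33), (qa, 14, 2, Gus, 30, 34), (qa, 14, 2, Gus, 6, 10), (x3, 29, 7, Gus, 26, 31), (x3, 29, 7, Gus, 26, 33), (x3, 29, 7, Gus, 30, 34), (x3, 29, 7, Gus, 6, 10)}.
Filtering on price = 7 leaves {(fin, 9, 7, Gus, 26, 31), (fin, 9, 7, Gus, 26, 33), (fin, 9, 7, Gus, 30, 34), (fin, 9, 7, Gus, 6, 10), (x3, 29, 7, Gus, 26, 31), (x3, 29, 7, Gus, 26, 33), (x3, 29, 7, Gus, 30, 34), (x3, 29, 7, Gus, 6, 10)}.
Keep only column(s) cname, qty, sid (4 duplicate(s) eliminated): {(Gus, 26, 31), (Gus, 26, 33), (Gus, 30, 34), (Gus, 6, 10)}

{(Gus, 26, 31), (Gus, 26, 33), (Gus, 30, 34), (Gus, 6, 10)}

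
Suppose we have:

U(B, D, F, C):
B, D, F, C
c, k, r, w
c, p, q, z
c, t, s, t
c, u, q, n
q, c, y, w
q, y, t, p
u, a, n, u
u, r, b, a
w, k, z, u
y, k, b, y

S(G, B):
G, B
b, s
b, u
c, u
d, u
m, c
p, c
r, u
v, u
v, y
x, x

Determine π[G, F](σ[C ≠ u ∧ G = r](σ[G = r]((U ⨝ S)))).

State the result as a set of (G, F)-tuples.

Joining U and S on B yields {(c, k, r, w, m), (c, k, r, w, p), (c, p, q, z, m), (c, p, q, z, p), (c, t, s, t, m), (c, t, s, t, p), (c, u, q, n, m), (c, u, q, n, p), (u, a, n, u, b), (u, a, n, u, c), (u, a, n, u, d), (u, a, n, u, r), (u, a, n, u, v), (u, r, b, a, b), (u, r, b, a, c), (u, r, b, a, d), (u, r, b, a, r), (u, r, b, a, v), (y, k, b, y, v)}.
Apply σ_{G = r}; surviving tuples: {(u, a, n, u, r), (u, r, b, a, r)}
Apply σ_{C ≠ u ∧ G = r}; surviving tuples: {(u, r, b, a, r)}
π_{G, F} gives {(r, b)}.

{(r, b)}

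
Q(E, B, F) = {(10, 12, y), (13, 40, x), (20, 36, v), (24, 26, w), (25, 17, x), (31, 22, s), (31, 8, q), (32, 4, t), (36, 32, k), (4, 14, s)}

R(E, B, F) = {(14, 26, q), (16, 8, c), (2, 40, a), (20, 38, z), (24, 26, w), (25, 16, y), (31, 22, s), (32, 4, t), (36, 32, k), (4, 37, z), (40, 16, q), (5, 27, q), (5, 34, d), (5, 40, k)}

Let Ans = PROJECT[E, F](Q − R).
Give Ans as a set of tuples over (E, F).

Taking the difference: {(10, 12, y), (13, 40, x), (20, 36, v), (25, 17, x), (31, 8, q), (4, 14, s)}
π[E, F]: project onto (E, F) → {(10, y), (13, x), (20, v), (25, x), (31, q), (4, s)}

{(10, y), (13, x), (20, v), (25, x), (31, q), (4, s)}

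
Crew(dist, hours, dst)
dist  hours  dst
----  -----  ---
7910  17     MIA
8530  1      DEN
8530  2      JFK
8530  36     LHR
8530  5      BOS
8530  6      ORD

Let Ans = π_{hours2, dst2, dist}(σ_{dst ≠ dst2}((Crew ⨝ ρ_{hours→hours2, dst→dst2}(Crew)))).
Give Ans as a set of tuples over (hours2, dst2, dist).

{(1, DEN, 8530), (2, JFK, 8530), (36, LHR, 8530), (5, BOS, 8530), (6, ORD, 8530)}

ρ[hours→hours2, dst→dst2]: schema becomes (dist, hours2, dst2); tuples unchanged.
Natural join on dist: {(7910, 17, MIA, 17, MIA), (8530, 1, DEN, 1, DEN), (8530, 1, DEN, 2, JFK), (8530, 1, DEN, 36, LHR), (8530, 1, DEN, 5, BOS), (8530, 1, DEN, 6, ORD), (8530, 2, JFK, 1, DEN), (8530, 2, JFK, 2, JFK), (8530, 2, JFK, 36, LHR), (8530, 2, JFK, 5, BOS), (8530, 2, JFK, 6, ORD), (8530, 36, LHR, 1, DEN), (8530, 36, LHR, 2, JFK), (8530, 36, LHR, 36, LHR), (8530, 36, LHR, 5, BOS), (8530, 36, LHR, 6, ORD), (8530, 5, BOS, 1, DEN), (8530, 5, BOS, 2, JFK), (8530, 5, BOS, 36, LHR), (8530, 5, BOS, 5, BOS), (8530, 5, BOS, 6, ORD), (8530, 6, ORD, 1, DEN), (8530, 6, ORD, 2, JFK), (8530, 6, ORD, 36, LHR), (8530, 6, ORD, 5, BOS), (8530, 6, ORD, 6, ORD)}
σ[dst ≠ dst2]: keep tuples satisfying dst ≠ dst2 → {(8530, 1, DEN, 2, JFK), (8530, 1, DEN, 36, LHR), (8530, 1, DEN, 5, BOS), (8530, 1, DEN, 6, ORD), (8530, 2, JFK, 1, DEN), (8530, 2, JFK, 36, LHR), (8530, 2, JFK, 5, BOS), (8530, 2, JFK, 6, ORD), (8530, 36, LHR, 1, DEN), (8530, 36, LHR, 2, JFK), (8530, 36, LHR, 5, BOS), (8530, 36, LHR, 6, ORD), (8530, 5, BOS, 1, DEN), (8530, 5, BOS, 2, JFK), (8530, 5, BOS, 36, LHR), (8530, 5, BOS, 6, ORD), (8530, 6, ORD, 1, DEN), (8530, 6, ORD, 2, JFK), (8530, 6, ORD, 36, LHR), (8530, 6, ORD, 5, BOS)}
Keep only column(s) hours2, dst2, dist (15 duplicate(s) eliminated): {(1, DEN, 8530), (2, JFK, 8530), (36, LHR, 8530), (5, BOS, 8530), (6, ORD, 8530)}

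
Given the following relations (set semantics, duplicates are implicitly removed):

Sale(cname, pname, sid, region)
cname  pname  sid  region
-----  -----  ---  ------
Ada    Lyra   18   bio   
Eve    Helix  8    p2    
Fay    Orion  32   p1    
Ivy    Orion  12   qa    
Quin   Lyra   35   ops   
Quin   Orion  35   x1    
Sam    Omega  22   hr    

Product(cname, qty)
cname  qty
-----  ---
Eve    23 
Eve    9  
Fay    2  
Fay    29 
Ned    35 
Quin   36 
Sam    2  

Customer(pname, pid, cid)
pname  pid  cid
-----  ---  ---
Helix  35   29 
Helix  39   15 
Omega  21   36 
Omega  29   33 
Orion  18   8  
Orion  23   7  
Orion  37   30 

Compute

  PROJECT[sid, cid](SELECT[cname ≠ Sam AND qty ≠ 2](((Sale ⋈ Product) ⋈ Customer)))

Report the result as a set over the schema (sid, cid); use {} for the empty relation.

{(32, 30), (32, 7), (32, 8), (35, 30), (35, 7), (35, 8), (8, 15), (8, 29)}

Joining Sale and Product on cname yields {(Eve, Helix, 8, p2, 23), (Eve, Helix, 8, p2, 9), (Fay, Orion, 32, p1, 2), (Fay, Orion, 32, p1, 29), (Quin, Lyra, 35, ops, 36), (Quin, Orion, 35, x1, 36), (Sam, Omega, 22, hr, 2)}.
Joining (Sale ⋈ Product) and Customer on pname yields {(Eve, Helix, 8, p2, 23, 35, 29), (Eve, Helix, 8, p2, 23, 39, 15), (Eve, Helix, 8, p2, 9, 35, 29), (Eve, Helix, 8, p2, 9, 39, 15), (Fay, Orion, 32, p1, 2, 18, 8), (Fay, Orion, 32, p1, 2, 23, 7), (Fay, Orion, 32, p1, 2, 37, 30), (Fay, Orion, 32, p1, 29, 18, 8), (Fay, Orion, 32, p1, 29, 23, 7), (Fay, Orion, 32, p1, 29, 37, 30), (Quin, Orion, 35, x1, 36, 18, 8), (Quin, Orion, 35, x1, 36, 23, 7), (Quin, Orion, 35, x1, 36, 37, 30), (Sam, Omega, 22, hr, 2, 21, 36), (Sam, Omega, 22, hr, 2, 29, 33)}.
Filtering on cname ≠ Sam AND qty ≠ 2 leaves {(Eve, Helix, 8, p2, 23, 35, 29), (Eve, Helix, 8, p2, 23, 39, 15), (Eve, Helix, 8, p2, 9, 35, 29), (Eve, Helix, 8, p2, 9, 39, 15), (Fay, Orion, 32, p1, 29, 18, 8), (Fay, Orion, 32, p1, 29, 23, 7), (Fay, Orion, 32, p1, 29, 37, 30), (Quin, Orion, 35, x1, 36, 18, 8), (Quin, Orion, 35, x1, 36, 23, 7), (Quin, Orion, 35, x1, 36, 37, 30)}.
Projecting to sid, cid (2 duplicate(s) eliminated): {(32, 30), (32, 7), (32, 8), (35, 30), (35, 7), (35, 8), (8, 15), (8, 29)}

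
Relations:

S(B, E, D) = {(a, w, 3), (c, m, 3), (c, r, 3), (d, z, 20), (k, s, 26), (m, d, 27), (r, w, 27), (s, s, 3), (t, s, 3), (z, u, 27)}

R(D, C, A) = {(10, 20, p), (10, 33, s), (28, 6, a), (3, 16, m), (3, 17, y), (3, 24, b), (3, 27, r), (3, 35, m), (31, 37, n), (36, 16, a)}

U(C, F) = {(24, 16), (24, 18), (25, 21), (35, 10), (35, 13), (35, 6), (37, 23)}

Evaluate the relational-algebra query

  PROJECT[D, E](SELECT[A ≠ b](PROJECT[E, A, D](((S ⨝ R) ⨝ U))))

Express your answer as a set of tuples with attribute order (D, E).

{(3, m), (3, r), (3, s), (3, w)}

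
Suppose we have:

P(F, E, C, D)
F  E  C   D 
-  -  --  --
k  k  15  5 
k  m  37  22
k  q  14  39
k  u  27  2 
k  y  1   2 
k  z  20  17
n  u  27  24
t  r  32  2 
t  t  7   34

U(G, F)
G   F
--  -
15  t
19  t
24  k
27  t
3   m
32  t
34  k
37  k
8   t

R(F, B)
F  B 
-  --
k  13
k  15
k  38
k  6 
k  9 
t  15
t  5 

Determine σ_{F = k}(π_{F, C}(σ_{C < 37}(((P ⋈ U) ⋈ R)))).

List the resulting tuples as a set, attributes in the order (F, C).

{(k, 1), (k, 14), (k, 15), (k, 20), (k, 27)}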